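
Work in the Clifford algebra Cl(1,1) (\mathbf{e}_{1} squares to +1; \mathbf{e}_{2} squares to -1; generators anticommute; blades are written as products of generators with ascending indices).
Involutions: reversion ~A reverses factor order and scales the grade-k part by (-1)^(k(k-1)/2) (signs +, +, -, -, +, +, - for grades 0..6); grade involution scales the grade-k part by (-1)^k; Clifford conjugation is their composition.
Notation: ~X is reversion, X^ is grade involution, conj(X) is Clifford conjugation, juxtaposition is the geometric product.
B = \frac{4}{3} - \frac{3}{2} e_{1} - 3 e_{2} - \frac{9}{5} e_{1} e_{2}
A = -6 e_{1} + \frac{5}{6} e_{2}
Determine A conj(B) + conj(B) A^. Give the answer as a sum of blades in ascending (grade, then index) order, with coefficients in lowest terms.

first term: -\frac{23}{2} - \frac{13}{2} e_{1} - \frac{436}{45} e_{2} - \frac{77}{4} e_{1} e_{2}
second term: \frac{23}{2} + \frac{19}{2} e_{1} - \frac{536}{45} e_{2} - \frac{77}{4} e_{1} e_{2}
Answer: 3 e_{1} - \frac{108}{5} e_{2} - \frac{77}{2} e_{1} e_{2}


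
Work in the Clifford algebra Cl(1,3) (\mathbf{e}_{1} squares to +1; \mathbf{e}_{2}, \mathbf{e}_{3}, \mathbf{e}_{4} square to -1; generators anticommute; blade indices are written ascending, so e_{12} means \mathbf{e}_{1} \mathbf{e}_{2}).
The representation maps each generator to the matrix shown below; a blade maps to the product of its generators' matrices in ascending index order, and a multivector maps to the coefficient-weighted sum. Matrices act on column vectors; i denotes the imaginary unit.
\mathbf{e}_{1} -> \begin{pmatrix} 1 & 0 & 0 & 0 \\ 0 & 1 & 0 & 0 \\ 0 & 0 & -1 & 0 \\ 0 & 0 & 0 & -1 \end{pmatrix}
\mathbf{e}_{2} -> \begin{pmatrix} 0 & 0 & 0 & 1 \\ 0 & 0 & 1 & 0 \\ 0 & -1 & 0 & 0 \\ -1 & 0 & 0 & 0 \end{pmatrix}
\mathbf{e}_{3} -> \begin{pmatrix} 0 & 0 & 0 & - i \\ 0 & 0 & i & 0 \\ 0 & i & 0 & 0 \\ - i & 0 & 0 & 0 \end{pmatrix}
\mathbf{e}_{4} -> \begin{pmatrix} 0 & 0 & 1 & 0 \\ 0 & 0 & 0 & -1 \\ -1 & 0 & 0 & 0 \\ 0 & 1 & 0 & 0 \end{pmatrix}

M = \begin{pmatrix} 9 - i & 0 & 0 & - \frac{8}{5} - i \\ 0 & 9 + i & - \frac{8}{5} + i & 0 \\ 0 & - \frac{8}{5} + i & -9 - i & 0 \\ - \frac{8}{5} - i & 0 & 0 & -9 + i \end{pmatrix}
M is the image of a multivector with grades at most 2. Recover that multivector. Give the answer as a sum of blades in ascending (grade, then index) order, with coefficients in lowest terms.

Method: the blade images are trace-orthogonal — tr(rho(e_A) rho(e_B)^-1) = 4 if A = B and 0 otherwise — and rho(e_A)^-1 = (e_A)^2 * rho(e_A) with (e_A)^2 = +1 or -1, so the coefficient of e_A in the preimage is (e_A)^2 * tr(M rho(e_A))/4.
Nonzero projections over blades of grade <= 2: e_{1}: (e_{1})^2 = +1, tr(M rho(e_{1})) = 36, coefficient 9; e_{3}: (e_{3})^2 = -1, tr(M rho(e_{3})) = -4, coefficient 1; e_{12}: (e_{12})^2 = +1, tr(M rho(e_{12})) = - \frac{32}{5}, coefficient -\frac{8}{5}; e_{23}: (e_{23})^2 = -1, tr(M rho(e_{23})) = -4, coefficient 1. Every other blade of grade <= 2 projects to 0.
Answer: 9 e_{1} + e_{3} - \frac{8}{5} e_{12} + e_{23}


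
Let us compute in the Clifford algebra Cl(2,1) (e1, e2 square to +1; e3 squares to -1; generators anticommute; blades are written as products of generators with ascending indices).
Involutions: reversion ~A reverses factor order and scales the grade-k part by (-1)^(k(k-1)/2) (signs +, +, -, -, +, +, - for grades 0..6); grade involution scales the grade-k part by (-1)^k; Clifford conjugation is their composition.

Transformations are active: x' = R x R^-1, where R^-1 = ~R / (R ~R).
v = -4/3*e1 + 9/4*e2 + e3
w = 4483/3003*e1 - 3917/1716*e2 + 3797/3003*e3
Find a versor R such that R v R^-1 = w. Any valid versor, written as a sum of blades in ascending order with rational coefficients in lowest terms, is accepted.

R = v + w = 479/3003*e1 - 14/429*e2 + 6800/3003*e3 works: the equal norms (841/144) guarantee its sandwich swaps v into w.
Answer: 479/3003*e1 - 14/429*e2 + 6800/3003*e3


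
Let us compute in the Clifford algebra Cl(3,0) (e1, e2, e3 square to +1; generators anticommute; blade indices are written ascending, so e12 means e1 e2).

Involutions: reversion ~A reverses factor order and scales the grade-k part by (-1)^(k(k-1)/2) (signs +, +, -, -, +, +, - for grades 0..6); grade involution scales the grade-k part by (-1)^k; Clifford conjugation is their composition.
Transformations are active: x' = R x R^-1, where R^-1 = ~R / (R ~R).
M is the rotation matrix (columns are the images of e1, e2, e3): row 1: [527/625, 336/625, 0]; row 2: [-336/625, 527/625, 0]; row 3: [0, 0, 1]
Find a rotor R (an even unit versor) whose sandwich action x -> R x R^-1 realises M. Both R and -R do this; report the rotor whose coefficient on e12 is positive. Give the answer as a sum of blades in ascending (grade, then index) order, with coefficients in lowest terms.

Method: write R = a + b12*e12 + b13*e13 + b23*e23 with a^2 + b12^2 + b13^2 + b23^2 = 1 (so R^-1 = ~R). Expanding the columns R e_j ~R gives tr M = 4a^2 - 1 and, from the antisymmetric part, M21 - M12 = -4a*b12, M13 - M31 = 4a*b13, M32 - M23 = -4a*b23.
Here tr M = 1679/625, so a^2 = (1 + tr M)/4 = 576/625 and a = ±24/25. Taking a = 24/25: M21 - M12 = -672/625, M13 - M31 = 0, M32 - M23 = 0, giving b12 = 7/25, b13 = 0, b23 = 0, i.e. R = 24/25 + 7/25*e12.
Its e12 coefficient is already positive.
Answer: 24/25 + 7/25*e12. Uniqueness: Spin(3) -> SO(3) maps R and -R to the same rotation of trace 1679/625; fixing the sign of the e12 coefficient removes the ambiguity.


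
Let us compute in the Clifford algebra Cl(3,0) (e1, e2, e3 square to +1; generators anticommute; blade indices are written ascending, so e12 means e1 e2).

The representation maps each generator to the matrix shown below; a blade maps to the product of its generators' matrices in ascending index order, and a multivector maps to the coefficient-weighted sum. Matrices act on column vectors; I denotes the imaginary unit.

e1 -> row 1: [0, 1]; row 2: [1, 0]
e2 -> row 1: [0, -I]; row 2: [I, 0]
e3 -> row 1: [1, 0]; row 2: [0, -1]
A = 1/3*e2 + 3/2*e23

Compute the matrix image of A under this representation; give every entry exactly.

Bivector images (products of the table entries): rho(e23) = rho(e2)rho(e3) = row 1: [0, I]; row 2: [I, 0].
M = (1/3)*rho(e2) + (3/2)*rho(e23), summed entrywise:
Answer: row 1: [0, 7*I/6]; row 2: [11*I/6, 0]


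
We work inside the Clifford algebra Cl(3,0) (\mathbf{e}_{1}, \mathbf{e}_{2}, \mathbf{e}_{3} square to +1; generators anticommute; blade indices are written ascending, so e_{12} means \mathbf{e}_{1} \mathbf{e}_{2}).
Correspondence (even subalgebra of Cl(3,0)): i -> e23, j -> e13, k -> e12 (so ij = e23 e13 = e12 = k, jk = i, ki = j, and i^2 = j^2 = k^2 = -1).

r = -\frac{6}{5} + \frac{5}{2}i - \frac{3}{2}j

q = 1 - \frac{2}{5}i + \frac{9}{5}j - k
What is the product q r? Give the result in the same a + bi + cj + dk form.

In blades: q = 1 - e_{12} + \frac{9}{5} e_{13} - \frac{2}{5} e_{23}, r = -\frac{6}{5} - \frac{3}{2} e_{13} + \frac{5}{2} e_{23}.
Distribute q over r term by term (generator squares from the signature, products reordered to ascending indices): (1)*r = -\frac{6}{5} - \frac{3}{2} e_{13} + \frac{5}{2} e_{23}; (-e_{12})*r = \frac{6}{5} e_{12} - \frac{5}{2} e_{13} - \frac{3}{2} e_{23}; (\frac{9}{5} e_{13})*r = \frac{27}{10} - \frac{9}{2} e_{12} - \frac{54}{25} e_{13}; (-\frac{2}{5} e_{23})*r = 1 + \frac{3}{5} e_{12} + \frac{12}{25} e_{23}.
Sum: \frac{5}{2} - \frac{27}{10} e_{12} - \frac{154}{25} e_{13} + \frac{37}{25} e_{23}; translating back through the correspondence:
Answer: \frac{5}{2} + \frac{37}{25}i - \frac{154}{25}j - \frac{27}{10}k


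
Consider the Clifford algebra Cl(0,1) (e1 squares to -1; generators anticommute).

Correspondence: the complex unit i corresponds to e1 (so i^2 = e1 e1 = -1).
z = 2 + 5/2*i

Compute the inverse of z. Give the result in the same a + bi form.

In blades: z = 2 + 5/2*e1.
With qbar = 2 - 5/2*e1 (scalar fixed, mapped units negated), z qbar = 41/4 (the sum of squared coefficients), so z^-1 = qbar / (41/4) = 8/41 - 10/41*e1; translating back:
Answer: 8/41 - 10/41*i


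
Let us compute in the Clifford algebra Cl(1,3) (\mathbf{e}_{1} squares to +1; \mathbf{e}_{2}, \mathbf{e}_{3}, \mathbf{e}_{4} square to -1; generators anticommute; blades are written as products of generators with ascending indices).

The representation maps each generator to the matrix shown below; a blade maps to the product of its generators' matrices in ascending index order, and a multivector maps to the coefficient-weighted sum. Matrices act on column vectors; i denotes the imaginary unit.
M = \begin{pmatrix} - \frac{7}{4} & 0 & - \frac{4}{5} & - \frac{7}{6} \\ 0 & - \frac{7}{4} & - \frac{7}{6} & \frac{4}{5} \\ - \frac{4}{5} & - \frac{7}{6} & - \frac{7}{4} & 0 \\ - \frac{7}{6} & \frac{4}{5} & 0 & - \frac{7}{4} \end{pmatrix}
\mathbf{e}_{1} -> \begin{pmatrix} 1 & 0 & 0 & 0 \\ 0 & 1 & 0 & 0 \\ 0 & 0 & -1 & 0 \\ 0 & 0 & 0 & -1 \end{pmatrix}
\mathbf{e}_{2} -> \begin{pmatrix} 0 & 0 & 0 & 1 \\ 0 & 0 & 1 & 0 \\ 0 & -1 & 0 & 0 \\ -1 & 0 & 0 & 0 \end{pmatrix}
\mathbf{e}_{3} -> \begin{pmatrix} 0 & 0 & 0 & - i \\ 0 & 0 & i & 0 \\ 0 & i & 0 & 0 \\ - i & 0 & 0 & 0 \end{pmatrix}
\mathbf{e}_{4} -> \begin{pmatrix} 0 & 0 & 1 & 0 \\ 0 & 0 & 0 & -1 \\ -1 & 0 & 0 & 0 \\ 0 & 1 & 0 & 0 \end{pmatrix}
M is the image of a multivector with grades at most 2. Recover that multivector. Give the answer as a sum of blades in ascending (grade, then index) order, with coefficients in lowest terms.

Method: the blade images are trace-orthogonal — tr(rho(e_A) rho(e_B)^-1) = 4 if A = B and 0 otherwise — and rho(e_A)^-1 = (e_A)^2 * rho(e_A) with (e_A)^2 = +1 or -1, so the coefficient of e_A in the preimage is (e_A)^2 * tr(M rho(e_A))/4.
Nonzero projections over blades of grade <= 2: 1: (1)^2 = +1, tr(M 1) = -7, coefficient -\frac{7}{4}; e_{1} e_{2}: (e_{1} e_{2})^2 = +1, tr(M rho(e_{1} e_{2})) = - \frac{14}{3}, coefficient -\frac{7}{6}; e_{1} e_{4}: (e_{1} e_{4})^2 = +1, tr(M rho(e_{1} e_{4})) = - \frac{16}{5}, coefficient -\frac{4}{5}. Every other blade of grade <= 2 projects to 0.
Answer: -\frac{7}{4} - \frac{7}{6} e_{1} e_{2} - \frac{4}{5} e_{1} e_{4}


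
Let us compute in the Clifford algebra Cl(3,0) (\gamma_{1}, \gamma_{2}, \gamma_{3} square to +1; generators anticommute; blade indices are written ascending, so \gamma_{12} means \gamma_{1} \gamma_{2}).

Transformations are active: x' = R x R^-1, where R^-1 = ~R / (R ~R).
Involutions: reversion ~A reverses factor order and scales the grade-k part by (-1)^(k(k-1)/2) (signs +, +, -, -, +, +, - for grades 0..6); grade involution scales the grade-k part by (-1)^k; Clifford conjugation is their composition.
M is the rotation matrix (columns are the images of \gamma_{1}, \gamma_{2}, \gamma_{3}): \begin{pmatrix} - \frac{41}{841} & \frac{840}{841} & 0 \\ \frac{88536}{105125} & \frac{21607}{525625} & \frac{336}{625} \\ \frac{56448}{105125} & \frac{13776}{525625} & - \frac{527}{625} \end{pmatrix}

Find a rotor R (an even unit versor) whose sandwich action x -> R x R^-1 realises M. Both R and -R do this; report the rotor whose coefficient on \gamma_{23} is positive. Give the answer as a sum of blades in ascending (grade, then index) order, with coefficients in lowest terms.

Method: write R = a + b12*\gamma_{12} + b13*\gamma_{13} + b23*\gamma_{23} with a^2 + b12^2 + b13^2 + b23^2 = 1 (so R^-1 = ~R). Expanding the columns R e_j ~R gives tr M = 4a^2 - 1 and, from the antisymmetric part, M21 - M12 = -4a*b12, M13 - M31 = 4a*b13, M32 - M23 = -4a*b23.
Here tr M = -\frac{17889}{21025}, so a^2 = (1 + tr M)/4 = \frac{784}{21025} and a = ±\frac{28}{145}. Taking a = \frac{28}{145}: M21 - M12 = -\frac{16464}{105125}, M13 - M31 = -\frac{56448}{105125}, M32 - M23 = -\frac{10752}{21025}, giving b12 = \frac{147}{725}, b13 = -\frac{504}{725}, b23 = \frac{96}{145}, i.e. R = \frac{28}{145} + \frac{147}{725} \gamma_{12} - \frac{504}{725} \gamma_{13} + \frac{96}{145} \gamma_{23}.
Its \gamma_{23} coefficient is already positive.
Answer: \frac{28}{145} + \frac{147}{725} \gamma_{12} - \frac{504}{725} \gamma_{13} + \frac{96}{145} \gamma_{23}. Sheet selection: the two-to-one cover makes ±R indistinguishable at the matrix level (trace -\frac{17889}{21025}), so uniqueness comes from the required sign on \gamma_{23}.


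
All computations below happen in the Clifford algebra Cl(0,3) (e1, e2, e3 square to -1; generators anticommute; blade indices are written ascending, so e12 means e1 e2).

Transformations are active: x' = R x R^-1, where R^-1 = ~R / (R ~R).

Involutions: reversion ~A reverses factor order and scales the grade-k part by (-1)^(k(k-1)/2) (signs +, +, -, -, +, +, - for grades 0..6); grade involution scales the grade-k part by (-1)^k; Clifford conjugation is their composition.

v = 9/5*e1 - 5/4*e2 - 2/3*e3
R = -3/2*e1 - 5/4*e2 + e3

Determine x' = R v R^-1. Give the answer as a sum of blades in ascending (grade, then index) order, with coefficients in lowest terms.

~R = -3/2*e1 - 5/4*e2 + e3, and R ~R = -77/16, so R^-1 = ~R / (-77/16).
R v = 433/240 + 33/8*e12 - 4/5*e13 + 25/12*e23
Answer: -52/77*e1 + 2021/924*e2 - 32/385*e3


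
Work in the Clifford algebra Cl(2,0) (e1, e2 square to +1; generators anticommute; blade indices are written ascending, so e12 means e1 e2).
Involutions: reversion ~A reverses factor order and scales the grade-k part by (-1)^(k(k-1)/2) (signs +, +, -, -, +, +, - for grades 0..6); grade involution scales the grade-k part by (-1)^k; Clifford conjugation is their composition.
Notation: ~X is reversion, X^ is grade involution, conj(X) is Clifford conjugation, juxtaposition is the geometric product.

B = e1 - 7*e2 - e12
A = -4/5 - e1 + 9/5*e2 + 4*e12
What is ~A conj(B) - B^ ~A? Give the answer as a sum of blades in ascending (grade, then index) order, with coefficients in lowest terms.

first term: 88/5 - 29*e1 - 53/5*e2 - 6*e12
second term: 48/5 + 27*e1 - 13/5*e2 + 6*e12
Answer: 8 - 56*e1 - 8*e2 - 12*e12


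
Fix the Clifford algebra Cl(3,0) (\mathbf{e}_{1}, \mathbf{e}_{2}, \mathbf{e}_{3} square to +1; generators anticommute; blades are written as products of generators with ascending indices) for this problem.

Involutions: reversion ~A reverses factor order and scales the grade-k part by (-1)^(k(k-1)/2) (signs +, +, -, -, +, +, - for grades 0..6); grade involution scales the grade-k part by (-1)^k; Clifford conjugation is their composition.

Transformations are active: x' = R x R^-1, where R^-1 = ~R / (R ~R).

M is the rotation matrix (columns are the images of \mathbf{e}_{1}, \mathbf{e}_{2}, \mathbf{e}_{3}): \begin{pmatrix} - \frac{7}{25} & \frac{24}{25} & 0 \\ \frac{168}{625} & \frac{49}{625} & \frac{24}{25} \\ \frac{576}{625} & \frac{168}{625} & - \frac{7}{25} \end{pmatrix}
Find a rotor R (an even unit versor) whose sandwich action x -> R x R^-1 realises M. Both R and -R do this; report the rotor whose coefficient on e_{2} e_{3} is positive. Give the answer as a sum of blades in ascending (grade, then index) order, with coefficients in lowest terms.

Method: write R = a + b12*e_{1} e_{2} + b13*e_{1} e_{3} + b23*e_{2} e_{3} with a^2 + b12^2 + b13^2 + b23^2 = 1 (so R^-1 = ~R). Expanding the columns R e_j ~R gives tr M = 4a^2 - 1 and, from the antisymmetric part, M21 - M12 = -4a*b12, M13 - M31 = 4a*b13, M32 - M23 = -4a*b23.
Here tr M = -\frac{301}{625}, so a^2 = (1 + tr M)/4 = \frac{81}{625} and a = ±\frac{9}{25}. Taking a = \frac{9}{25}: M21 - M12 = -\frac{432}{625}, M13 - M31 = -\frac{576}{625}, M32 - M23 = -\frac{432}{625}, giving b12 = \frac{12}{25}, b13 = -\frac{16}{25}, b23 = \frac{12}{25}, i.e. R = \frac{9}{25} + \frac{12}{25} e_{1} e_{2} - \frac{16}{25} e_{1} e_{3} + \frac{12}{25} e_{2} e_{3}.
Its e_{2} e_{3} coefficient is already positive.
Answer: \frac{9}{25} + \frac{12}{25} e_{1} e_{2} - \frac{16}{25} e_{1} e_{3} + \frac{12}{25} e_{2} e_{3}. Why the constraint matters: R and -R act identically through the sandwich — M has trace -\frac{301}{625} either way — so only the sign condition on e_{2} e_{3} picks one of the two preimages.


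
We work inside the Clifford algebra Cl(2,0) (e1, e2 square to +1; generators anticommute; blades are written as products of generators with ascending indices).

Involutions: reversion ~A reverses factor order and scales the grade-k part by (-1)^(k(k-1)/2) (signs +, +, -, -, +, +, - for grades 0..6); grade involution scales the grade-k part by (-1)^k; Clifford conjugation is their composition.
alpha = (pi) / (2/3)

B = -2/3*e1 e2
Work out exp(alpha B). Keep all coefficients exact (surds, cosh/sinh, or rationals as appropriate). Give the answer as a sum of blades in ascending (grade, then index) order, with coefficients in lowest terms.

B^2 = (-2/3)^2*(e1 e2)^2 = 4/9*(-1) = -4/9 (a basis 2-blade squares to minus the product of its generators' squares).
B^2 = -4/9 — a negative square means the series sums to a rotation: l = 2/3, alpha*l = pi, so exp(alpha B) = cos(pi) + (sin(pi)/(2/3))*B = -1 + (0)*B.
Answer: -1


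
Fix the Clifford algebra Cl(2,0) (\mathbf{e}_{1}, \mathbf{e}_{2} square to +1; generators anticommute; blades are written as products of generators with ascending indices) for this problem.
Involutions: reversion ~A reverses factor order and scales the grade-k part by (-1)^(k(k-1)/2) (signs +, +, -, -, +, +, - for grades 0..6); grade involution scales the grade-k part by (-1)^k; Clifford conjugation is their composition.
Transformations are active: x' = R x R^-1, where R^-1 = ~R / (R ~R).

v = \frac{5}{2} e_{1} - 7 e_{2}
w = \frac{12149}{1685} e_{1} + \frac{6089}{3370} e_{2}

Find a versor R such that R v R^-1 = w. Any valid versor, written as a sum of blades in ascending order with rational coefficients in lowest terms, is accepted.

Construction: equal norms (both \frac{221}{4}) license R = v + w = \frac{32723}{3370} e_{1} - \frac{17501}{3370} e_{2} — nothing changes along that direction, while (v - w)/2 changes sign, so v maps onto w.
Answer: \frac{32723}{3370} e_{1} - \frac{17501}{3370} e_{2}


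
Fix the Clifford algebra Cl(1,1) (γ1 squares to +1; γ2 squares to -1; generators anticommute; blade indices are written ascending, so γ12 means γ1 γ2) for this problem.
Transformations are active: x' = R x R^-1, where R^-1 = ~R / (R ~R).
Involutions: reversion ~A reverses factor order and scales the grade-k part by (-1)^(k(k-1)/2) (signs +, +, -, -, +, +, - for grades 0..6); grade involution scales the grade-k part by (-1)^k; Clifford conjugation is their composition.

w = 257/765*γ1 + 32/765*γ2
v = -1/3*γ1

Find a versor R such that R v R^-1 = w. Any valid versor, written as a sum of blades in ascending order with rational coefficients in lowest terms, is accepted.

R = v + w = 2/765*γ1 + 32/765*γ2 works: the equal norms (1/9) guarantee its sandwich swaps v into w.
Answer: 2/765*γ1 + 32/765*γ2


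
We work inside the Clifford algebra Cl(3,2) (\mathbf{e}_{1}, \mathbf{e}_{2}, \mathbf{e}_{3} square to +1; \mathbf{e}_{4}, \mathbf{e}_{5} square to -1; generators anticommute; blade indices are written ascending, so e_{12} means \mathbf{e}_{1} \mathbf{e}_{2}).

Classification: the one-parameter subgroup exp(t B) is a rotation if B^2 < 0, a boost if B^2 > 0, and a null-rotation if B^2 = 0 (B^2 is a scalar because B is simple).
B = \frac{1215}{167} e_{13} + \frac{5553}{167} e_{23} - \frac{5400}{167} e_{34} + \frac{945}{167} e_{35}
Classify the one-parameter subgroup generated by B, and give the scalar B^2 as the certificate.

B^2 term by term: the squares give (\frac{1215}{167})^2*(e_{13})^2 + (\frac{5553}{167})^2*(e_{23})^2 + (-\frac{5400}{167})^2*(e_{34})^2 + (\frac{945}{167})^2*(e_{35})^2 = \frac{1476225}{27889}*(-1) + \frac{30835809}{27889}*(-1) + \frac{29160000}{27889}*(+1) + \frac{893025}{27889}*(+1) = -81 (each basis 2-blade squares to minus the product of its generators' squares); cross terms between blades sharing an index anticommute and cancel. So B^2 = -81.
Answer: rotation, certificate B^2 = -81. Note: conjugating B changes its blade decomposition but never the scalar B^2 = -81, whose sign settles the classification.


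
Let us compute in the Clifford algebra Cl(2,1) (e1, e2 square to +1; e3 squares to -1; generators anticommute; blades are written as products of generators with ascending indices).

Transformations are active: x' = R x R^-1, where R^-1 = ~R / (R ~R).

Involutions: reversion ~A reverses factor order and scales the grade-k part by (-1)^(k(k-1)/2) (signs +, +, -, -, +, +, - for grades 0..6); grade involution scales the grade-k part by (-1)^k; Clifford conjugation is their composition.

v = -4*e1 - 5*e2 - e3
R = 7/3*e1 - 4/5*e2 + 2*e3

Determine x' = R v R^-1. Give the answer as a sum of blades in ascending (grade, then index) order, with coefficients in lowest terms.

~R = 7/3*e1 - 4/5*e2 + 2*e3, and R ~R = 469/225, so R^-1 = ~R / (469/225).
R v = -10/3 - 223/15*e1 e2 + 17/3*e1 e3 + 54/5*e2 e3
Answer: -232/67*e1 + 3545/469*e2 - 2531/469*e3


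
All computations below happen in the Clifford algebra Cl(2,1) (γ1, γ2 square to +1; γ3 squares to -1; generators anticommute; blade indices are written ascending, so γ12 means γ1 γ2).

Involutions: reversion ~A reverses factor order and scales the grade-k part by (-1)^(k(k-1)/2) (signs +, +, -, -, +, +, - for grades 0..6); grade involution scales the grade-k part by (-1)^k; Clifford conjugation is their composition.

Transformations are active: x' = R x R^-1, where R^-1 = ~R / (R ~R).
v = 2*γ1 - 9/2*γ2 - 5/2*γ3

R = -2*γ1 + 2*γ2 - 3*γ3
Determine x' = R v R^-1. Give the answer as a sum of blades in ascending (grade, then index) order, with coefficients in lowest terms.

~R = -2*γ1 + 2*γ2 - 3*γ3, and R ~R = -1, so R^-1 = ~R / (-1).
R v = -41/2 + 5*γ12 + 11*γ13 - 37/2*γ23
Answer: -84*γ1 + 173/2*γ2 - 241/2*γ3


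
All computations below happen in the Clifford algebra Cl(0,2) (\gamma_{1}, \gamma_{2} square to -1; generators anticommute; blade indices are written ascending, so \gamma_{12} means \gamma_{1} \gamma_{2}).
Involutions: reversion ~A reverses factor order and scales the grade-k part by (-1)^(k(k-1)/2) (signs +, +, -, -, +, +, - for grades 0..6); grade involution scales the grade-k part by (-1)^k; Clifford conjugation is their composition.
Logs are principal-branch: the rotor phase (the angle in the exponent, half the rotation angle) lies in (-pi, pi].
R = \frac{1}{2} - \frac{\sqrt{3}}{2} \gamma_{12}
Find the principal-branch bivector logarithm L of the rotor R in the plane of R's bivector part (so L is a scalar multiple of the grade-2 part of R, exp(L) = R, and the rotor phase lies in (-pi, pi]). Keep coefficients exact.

The scalar part of R is \frac{1}{2}, which fixes the principal-branch rotor phase; the unit plane is then the bivector part divided by the sine of that phase, and L is that plane scaled by the phase.
Concretely: cos(phase) = \frac{1}{2} gives phase = ±\frac{\pi}{3}, and since phase/sin(phase) is even the sign is immaterial: L = (phase/sin(phase)) * <R>_2 = (\frac{2 \sqrt{3} \pi}{9}) * <R>_2.
Answer: - \frac{\pi}{3} \gamma_{12}


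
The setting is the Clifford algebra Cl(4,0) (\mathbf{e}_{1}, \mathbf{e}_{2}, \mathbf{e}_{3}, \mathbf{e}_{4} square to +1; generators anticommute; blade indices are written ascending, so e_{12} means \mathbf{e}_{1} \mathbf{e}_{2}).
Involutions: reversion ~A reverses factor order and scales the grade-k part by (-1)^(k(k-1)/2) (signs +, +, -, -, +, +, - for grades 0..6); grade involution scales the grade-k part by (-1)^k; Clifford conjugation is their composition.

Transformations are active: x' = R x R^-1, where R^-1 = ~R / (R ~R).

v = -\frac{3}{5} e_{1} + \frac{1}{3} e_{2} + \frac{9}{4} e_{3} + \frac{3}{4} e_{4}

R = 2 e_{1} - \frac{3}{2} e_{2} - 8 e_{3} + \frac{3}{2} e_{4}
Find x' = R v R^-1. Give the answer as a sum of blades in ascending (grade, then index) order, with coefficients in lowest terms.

~R = 2 e_{1} - \frac{3}{2} e_{2} - 8 e_{3} + \frac{3}{2} e_{4}, and R ~R = \frac{145}{2}, so R^-1 = ~R / (\frac{145}{2}).
R v = -\frac{743}{40} - \frac{7}{30} e_{12} - \frac{3}{10} e_{13} + \frac{12}{5} e_{14} - \frac{17}{24} e_{23} - \frac{13}{8} e_{24} - \frac{75}{8} e_{34}
Answer: -\frac{308}{725} e_{1} + \frac{3787}{8700} e_{2} + \frac{5363}{2900} e_{3} - \frac{1101}{725} e_{4}


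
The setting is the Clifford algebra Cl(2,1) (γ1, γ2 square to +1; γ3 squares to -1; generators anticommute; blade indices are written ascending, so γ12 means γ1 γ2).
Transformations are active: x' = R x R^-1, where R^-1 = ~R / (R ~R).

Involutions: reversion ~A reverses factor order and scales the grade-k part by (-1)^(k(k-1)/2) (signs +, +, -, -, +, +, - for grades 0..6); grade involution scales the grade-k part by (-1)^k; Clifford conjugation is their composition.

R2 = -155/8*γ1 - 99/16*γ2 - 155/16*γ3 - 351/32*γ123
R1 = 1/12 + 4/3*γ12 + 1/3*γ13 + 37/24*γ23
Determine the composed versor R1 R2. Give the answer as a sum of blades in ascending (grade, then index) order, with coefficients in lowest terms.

Distribute over the terms of R1 (each basis-blade product reordered to ascending indices, repeated generators contracted through their squares):
(1/12) R2 = -155/96*γ1 - 33/64*γ2 - 155/192*γ3 - 117/128*γ123
(4/3*γ12) R2 = -33/4*γ1 + 155/6*γ2 + 117/8*γ3 - 155/12*γ123
(1/3*γ13) R2 = 155/48*γ1 + 117/32*γ2 + 155/24*γ3 + 33/16*γ123
(37/24*γ23) R2 = -4329/256*γ1 + 5735/384*γ2 + 1221/128*γ3 - 5735/192*γ123
Summing the partial products and collecting blades:
Answer: -18083/768*γ1 + 16861/384*γ2 + 11449/384*γ3 - 15989/384*γ123


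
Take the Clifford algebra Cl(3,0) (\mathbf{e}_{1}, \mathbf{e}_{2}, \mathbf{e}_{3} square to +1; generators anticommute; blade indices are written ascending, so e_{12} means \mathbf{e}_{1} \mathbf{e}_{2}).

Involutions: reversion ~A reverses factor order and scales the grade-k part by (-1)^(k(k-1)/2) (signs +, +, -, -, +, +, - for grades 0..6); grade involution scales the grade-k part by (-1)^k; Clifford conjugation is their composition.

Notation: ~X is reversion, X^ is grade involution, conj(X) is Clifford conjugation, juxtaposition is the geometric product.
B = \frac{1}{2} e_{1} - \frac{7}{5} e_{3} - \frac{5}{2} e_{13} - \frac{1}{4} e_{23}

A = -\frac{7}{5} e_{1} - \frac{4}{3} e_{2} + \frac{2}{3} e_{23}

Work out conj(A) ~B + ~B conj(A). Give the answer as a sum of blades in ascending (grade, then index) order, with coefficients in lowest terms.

first term: \frac{13}{15} + \frac{14}{15} e_{2} + \frac{23}{6} e_{3} - \frac{7}{3} e_{12} - \frac{49}{25} e_{13} - \frac{28}{15} e_{23} - \frac{199}{60} e_{123}
second term: \frac{13}{15} - \frac{14}{15} e_{2} - \frac{23}{6} e_{3} + \frac{7}{3} e_{12} + \frac{49}{25} e_{13} + \frac{28}{15} e_{23} - \frac{199}{60} e_{123}
Answer: \frac{26}{15} - \frac{199}{30} e_{123}


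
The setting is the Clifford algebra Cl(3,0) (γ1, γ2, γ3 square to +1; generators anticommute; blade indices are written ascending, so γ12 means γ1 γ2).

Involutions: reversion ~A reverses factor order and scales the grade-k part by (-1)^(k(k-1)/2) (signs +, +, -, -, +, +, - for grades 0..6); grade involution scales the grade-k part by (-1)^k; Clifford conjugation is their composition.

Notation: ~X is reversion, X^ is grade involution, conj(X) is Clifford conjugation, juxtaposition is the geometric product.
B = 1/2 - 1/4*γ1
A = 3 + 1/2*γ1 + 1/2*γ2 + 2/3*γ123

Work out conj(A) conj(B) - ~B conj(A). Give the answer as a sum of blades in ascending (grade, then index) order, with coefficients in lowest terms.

first term: 11/8 + 1/2*γ1 - 1/4*γ2 + 1/8*γ12 + 1/6*γ23 + 1/3*γ123
second term: 13/8 - γ1 - 1/4*γ2 + 1/8*γ12 - 1/6*γ23 + 1/3*γ123
Answer: -1/4 + 3/2*γ1 + 1/3*γ23


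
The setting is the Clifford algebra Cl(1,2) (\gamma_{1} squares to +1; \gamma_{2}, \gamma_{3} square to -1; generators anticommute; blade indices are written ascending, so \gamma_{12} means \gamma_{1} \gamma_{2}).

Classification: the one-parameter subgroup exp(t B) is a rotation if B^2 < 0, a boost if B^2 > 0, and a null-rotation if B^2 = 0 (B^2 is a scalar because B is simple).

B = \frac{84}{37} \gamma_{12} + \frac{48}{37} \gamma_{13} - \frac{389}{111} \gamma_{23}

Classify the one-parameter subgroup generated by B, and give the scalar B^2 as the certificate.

B^2 term by term: the squares give (\frac{84}{37})^2*(\gamma_{12})^2 + (\frac{48}{37})^2*(\gamma_{13})^2 + (-\frac{389}{111})^2*(\gamma_{23})^2 = \frac{7056}{1369}*(+1) + \frac{2304}{1369}*(+1) + \frac{151321}{12321}*(-1) = -\frac{49}{9} (each basis 2-blade squares to minus the product of its generators' squares); cross terms between blades sharing an index anticommute and cancel. So B^2 = -\frac{49}{9}.
Answer: rotation, certificate B^2 = -\frac{49}{9}. Because -\frac{49}{9} is invariant under every versor sandwich, the classification follows from its sign alone.


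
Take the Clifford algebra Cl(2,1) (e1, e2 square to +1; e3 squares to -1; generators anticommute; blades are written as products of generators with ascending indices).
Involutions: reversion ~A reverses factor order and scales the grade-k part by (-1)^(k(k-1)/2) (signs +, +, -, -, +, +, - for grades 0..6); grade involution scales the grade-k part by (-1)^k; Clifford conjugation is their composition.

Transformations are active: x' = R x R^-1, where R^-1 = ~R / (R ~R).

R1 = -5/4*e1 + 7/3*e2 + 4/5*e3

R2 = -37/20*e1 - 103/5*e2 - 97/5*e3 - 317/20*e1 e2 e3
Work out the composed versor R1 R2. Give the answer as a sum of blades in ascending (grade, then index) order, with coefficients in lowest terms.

Distribute over the terms of R1 (each basis-blade product reordered to ascending indices, repeated generators contracted through their squares):
(-5/4*e1) R2 = 37/16 + 103/4*e1 e2 + 97/4*e1 e3 + 317/16*e2 e3
(7/3*e2) R2 = -721/15 + 259/60*e1 e2 + 2219/60*e1 e3 - 679/15*e2 e3
(4/5*e3) R2 = 388/25 + 317/25*e1 e2 + 37/25*e1 e3 + 412/25*e2 e3
Summing the partial products and collecting blades:
Answer: -36281/1200 + 3206/75*e1 e2 + 9407/150*e1 e3 - 10769/1200*e2 e3


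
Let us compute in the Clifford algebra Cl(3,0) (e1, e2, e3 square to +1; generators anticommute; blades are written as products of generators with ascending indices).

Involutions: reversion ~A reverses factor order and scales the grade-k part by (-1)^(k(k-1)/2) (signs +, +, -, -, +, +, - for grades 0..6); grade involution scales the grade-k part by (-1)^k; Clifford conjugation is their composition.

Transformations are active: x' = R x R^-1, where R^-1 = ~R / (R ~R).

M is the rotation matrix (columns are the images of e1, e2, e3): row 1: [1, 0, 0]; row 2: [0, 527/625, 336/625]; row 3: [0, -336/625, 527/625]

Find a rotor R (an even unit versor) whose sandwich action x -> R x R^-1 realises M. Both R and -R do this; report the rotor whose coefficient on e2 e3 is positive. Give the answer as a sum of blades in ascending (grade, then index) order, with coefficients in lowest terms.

Method: write R = a + b12*e1 e2 + b13*e1 e3 + b23*e2 e3 with a^2 + b12^2 + b13^2 + b23^2 = 1 (so R^-1 = ~R). Expanding the columns R e_j ~R gives tr M = 4a^2 - 1 and, from the antisymmetric part, M21 - M12 = -4a*b12, M13 - M31 = 4a*b13, M32 - M23 = -4a*b23.
Here tr M = 1679/625, so a^2 = (1 + tr M)/4 = 576/625 and a = ±24/25. Taking a = 24/25: M21 - M12 = 0, M13 - M31 = 0, M32 - M23 = -672/625, giving b12 = 0, b13 = 0, b23 = 7/25, i.e. R = 24/25 + 7/25*e2 e3.
Its e2 e3 coefficient is already positive.
Answer: 24/25 + 7/25*e2 e3. Sheet selection: the two-to-one cover makes ±R indistinguishable at the matrix level (trace 1679/625), so uniqueness comes from the required sign on e2 e3.


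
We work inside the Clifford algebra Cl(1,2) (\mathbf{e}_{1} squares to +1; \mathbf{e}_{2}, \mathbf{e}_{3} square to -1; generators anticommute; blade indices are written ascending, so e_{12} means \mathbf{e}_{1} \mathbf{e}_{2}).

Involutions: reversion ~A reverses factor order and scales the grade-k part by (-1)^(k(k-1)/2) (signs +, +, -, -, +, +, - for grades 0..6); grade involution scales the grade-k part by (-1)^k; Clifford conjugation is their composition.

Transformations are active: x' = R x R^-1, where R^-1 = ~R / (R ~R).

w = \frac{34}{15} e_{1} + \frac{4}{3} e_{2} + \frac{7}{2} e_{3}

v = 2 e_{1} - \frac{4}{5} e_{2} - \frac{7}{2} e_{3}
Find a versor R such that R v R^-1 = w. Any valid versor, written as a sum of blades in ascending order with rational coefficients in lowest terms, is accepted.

Equal squares first: v^2 = w^2 = -\frac{889}{100}. Then v + w = \frac{64}{15} e_{1} + \frac{8}{15} e_{2} is a versor taking v to w, provided it is invertible.
Answer: \frac{64}{15} e_{1} + \frac{8}{15} e_{2}


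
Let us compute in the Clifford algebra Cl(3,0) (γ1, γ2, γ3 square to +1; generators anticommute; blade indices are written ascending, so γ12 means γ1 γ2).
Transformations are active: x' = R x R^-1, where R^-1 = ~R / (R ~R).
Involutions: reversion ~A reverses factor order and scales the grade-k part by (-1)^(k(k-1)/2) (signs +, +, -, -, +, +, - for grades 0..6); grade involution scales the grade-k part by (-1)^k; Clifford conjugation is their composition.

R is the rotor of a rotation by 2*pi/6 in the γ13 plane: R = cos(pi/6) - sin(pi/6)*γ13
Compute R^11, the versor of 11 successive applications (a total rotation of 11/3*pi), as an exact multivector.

Because a rotor carries half the rotation angle, composing 11 copies of this γ13-plane rotor multiplies the phase: 11*(pi/6) = 11*pi/6, hence R^11 = cos(11*pi/6) - sin(11*pi/6)*γ13.
cos(11*pi/6) = sqrt(3)/2 and sin(11*pi/6) = -1/2, so R^11 = sqrt(3)/2 + 1/2*γ13. The net rotation is 5/3*pi (after discarding 1 full turn, each of which contributes a factor -1 to the rotor); the rotor keeps the half-angle phase exactly.
Answer: sqrt(3)/2 + 1/2*γ13


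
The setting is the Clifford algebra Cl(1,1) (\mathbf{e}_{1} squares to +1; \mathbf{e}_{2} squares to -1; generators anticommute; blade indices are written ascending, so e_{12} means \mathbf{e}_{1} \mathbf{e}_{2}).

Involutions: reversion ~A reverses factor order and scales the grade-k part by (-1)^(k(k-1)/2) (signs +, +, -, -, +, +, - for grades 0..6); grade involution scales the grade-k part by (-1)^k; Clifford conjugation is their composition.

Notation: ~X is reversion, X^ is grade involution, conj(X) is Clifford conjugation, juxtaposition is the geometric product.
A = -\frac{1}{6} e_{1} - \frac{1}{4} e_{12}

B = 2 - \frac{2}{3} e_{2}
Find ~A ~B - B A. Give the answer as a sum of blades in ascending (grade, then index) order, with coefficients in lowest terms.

first term: -\frac{1}{6} e_{1} + \frac{11}{18} e_{12}
second term: -\frac{1}{6} e_{1} - \frac{11}{18} e_{12}
Answer: \frac{11}{9} e_{12}


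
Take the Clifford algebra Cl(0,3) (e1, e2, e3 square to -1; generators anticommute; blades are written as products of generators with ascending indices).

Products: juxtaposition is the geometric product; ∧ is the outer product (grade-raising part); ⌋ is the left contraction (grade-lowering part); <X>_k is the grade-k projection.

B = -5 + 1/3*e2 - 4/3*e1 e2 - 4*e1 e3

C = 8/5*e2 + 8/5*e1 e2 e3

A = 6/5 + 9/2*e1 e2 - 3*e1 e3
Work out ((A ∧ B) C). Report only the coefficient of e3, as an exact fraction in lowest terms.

step 1: -6 + 2/5*e2 - 241/10*e1 e2 + 51/5*e1 e3 + e1 e2 e3
step 2: 24/25 + 964/25*e1 + 168/25*e2 + 964/25*e3 + 56/25*e1 e3 - 648/25*e1 e2 e3
Answer: 964/25


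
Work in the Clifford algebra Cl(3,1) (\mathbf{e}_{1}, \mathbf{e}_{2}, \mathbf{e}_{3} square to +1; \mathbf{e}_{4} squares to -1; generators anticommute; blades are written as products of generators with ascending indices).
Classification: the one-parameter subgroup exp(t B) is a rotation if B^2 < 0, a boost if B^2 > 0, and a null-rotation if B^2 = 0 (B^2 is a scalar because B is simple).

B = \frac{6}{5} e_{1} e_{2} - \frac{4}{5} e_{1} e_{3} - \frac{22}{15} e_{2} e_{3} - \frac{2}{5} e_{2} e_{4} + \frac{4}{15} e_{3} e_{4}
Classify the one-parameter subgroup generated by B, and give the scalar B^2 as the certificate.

B^2 term by term: the squares give (\frac{6}{5})^2*(e_{1} e_{2})^2 + (-\frac{4}{5})^2*(e_{1} e_{3})^2 + (-\frac{22}{15})^2*(e_{2} e_{3})^2 + (-\frac{2}{5})^2*(e_{2} e_{4})^2 + (\frac{4}{15})^2*(e_{3} e_{4})^2 = \frac{36}{25}*(-1) + \frac{16}{25}*(-1) + \frac{484}{225}*(-1) + \frac{4}{25}*(+1) + \frac{16}{225}*(+1) = -4 (each basis 2-blade squares to minus the product of its generators' squares); cross terms between blades sharing an index anticommute and cancel; the commuting (index-disjoint) pairs give grade-4 terms 2*c*c'*(blade product), which cancel blade by blade — e_{1} e_{2} e_{3} e_{4}: \frac{16}{25} - \frac{16}{25} = 0 — confirming B is simple. So B^2 = -4.
Answer: rotation, certificate B^2 = -4. The class reads off the invariant scalar -4 directly.


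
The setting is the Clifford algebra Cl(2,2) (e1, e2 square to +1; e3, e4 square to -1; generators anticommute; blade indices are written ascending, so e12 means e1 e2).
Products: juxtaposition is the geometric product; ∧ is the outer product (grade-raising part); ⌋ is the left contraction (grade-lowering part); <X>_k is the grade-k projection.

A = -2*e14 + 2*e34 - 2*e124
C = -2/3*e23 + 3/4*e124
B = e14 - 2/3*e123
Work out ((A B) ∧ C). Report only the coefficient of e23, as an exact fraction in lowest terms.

step 1: -2 + 2*e2 - 2*e13 + 4/3*e34 - 4/3*e124 - 4/3*e234
step 2: 4/3*e23 - 3/2*e124
Answer: 4/3


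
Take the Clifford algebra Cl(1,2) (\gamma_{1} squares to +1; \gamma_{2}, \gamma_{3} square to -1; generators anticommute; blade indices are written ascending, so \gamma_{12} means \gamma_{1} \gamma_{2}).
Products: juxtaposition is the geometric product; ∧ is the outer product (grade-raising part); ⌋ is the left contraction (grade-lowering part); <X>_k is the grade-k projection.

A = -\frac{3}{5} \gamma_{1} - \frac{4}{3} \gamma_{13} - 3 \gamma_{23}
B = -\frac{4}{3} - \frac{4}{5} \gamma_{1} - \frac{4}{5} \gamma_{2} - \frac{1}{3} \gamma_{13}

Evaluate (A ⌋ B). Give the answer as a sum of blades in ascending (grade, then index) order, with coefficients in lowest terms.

step 1: \frac{208}{225} + \frac{1}{5} \gamma_{3}
Answer: \frac{208}{225} + \frac{1}{5} \gamma_{3}


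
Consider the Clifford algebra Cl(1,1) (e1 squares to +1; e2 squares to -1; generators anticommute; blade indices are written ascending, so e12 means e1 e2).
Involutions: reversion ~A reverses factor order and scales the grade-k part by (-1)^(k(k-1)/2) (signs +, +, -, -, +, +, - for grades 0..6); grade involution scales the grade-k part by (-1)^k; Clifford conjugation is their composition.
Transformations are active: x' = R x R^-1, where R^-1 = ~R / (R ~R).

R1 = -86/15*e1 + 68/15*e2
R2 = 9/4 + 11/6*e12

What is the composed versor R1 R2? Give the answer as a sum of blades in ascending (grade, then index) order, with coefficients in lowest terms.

Distribute over the terms of R1 (each basis-blade product reordered to ascending indices, repeated generators contracted through their squares):
(-86/15*e1) R2 = -129/10*e1 - 473/45*e2
(68/15*e2) R2 = 374/45*e1 + 51/5*e2
Summing the partial products and collecting blades:
Answer: -413/90*e1 - 14/45*e2


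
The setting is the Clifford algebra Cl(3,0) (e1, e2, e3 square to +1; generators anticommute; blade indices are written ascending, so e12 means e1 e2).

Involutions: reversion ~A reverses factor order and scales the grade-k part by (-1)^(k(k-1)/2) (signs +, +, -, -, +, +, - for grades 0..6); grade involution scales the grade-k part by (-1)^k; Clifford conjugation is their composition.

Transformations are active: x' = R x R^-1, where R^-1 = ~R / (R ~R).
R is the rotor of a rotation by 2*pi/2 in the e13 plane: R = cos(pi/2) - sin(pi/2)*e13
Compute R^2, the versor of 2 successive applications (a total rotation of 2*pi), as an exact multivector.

Half-angle bookkeeping: 2 applications in e13 add up to rotor phase 2*pi/2 = pi, so R^2 = cos(pi) - sin(pi)*e13.
cos(pi) = -1 and sin(pi) = 0, so R^2 = -1. The total rotation 2*pi is 1 full turn, so every vector returns to itself, yet the rotor is -1, on the OTHER sheet of the double cover (an odd number of 2*pi turns).
Answer: -1


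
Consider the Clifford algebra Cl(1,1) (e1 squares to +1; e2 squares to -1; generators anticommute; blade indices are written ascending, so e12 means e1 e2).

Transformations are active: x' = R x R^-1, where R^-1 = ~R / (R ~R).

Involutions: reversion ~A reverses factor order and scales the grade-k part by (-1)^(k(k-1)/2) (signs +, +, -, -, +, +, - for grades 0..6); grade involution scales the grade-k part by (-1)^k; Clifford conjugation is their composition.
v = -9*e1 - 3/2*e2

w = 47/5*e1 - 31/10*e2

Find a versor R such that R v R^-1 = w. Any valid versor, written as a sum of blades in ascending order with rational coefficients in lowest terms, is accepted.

Here q(v) = q(w) = 315/4; the classical choice R = v + w = 2/5*e1 - 23/5*e2 then realises v -> w under the sandwich.
Answer: 2/5*e1 - 23/5*e2
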